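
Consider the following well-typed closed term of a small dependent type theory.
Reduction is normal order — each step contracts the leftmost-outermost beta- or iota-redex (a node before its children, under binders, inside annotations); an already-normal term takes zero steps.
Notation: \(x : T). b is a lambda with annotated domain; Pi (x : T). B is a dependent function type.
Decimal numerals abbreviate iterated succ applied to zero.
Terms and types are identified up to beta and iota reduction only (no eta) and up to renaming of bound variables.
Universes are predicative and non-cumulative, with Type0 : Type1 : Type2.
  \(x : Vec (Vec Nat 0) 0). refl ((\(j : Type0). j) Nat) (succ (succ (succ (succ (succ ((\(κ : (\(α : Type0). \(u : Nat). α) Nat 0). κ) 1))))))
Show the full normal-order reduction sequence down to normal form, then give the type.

normal-order reduction sequence:
  \(x : Vec (Vec Nat 0) 0). refl ((\(j : Type0). j) Nat) (succ (succ (succ (succ (succ ((\(κ : (\(α : Type0). \(u : Nat). α) Nat 0). κ) 1))))))
  ~> \(x : Vec (Vec Nat 0) 0). refl Nat (succ (succ (succ (succ (succ ((\(j : (\(κ : Type0). \(α : Nat). κ) Nat 0). j) 1))))))
  ~> \(x : Vec (Vec Nat 0) 0). refl Nat 6
type:
  Pi (x : Vec (Vec Nat 0) 0). Eq Nat 6 6


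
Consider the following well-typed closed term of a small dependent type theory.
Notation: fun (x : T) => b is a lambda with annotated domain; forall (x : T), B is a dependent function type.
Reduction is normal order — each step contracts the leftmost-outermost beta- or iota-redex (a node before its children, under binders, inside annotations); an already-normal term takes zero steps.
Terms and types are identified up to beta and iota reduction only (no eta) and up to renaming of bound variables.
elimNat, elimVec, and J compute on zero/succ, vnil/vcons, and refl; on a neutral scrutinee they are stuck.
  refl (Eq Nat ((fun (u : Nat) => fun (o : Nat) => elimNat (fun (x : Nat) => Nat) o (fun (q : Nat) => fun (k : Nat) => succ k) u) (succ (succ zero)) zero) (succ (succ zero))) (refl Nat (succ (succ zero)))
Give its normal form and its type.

reduced normal form:
  refl (Eq Nat (succ (succ zero)) (succ (succ zero))) (refl Nat (succ (succ zero)))
type:
  Eq (Eq Nat (succ (succ zero)) (succ (succ zero))) (refl Nat (succ (succ zero))) (refl Nat (succ (succ zero)))
observation: 9 normal-order steps separate the term from its normal form.


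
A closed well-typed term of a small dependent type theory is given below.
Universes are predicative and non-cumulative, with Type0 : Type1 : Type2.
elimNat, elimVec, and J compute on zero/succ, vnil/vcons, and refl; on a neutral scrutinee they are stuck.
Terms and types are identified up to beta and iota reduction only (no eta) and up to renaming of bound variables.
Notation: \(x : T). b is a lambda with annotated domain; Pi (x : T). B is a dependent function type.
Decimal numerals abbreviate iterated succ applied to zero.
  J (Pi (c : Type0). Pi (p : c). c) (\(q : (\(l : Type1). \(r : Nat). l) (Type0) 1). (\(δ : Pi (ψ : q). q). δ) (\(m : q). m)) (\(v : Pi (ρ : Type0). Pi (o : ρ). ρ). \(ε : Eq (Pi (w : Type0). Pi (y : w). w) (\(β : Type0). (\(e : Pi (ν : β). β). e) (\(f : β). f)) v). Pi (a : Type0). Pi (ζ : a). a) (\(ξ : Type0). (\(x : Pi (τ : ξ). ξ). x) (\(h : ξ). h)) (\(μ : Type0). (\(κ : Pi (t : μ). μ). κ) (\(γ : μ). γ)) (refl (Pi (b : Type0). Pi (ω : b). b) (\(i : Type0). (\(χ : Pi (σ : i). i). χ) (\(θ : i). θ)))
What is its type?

inferred type:
  Pi (c : Type0). Pi (p : c). c


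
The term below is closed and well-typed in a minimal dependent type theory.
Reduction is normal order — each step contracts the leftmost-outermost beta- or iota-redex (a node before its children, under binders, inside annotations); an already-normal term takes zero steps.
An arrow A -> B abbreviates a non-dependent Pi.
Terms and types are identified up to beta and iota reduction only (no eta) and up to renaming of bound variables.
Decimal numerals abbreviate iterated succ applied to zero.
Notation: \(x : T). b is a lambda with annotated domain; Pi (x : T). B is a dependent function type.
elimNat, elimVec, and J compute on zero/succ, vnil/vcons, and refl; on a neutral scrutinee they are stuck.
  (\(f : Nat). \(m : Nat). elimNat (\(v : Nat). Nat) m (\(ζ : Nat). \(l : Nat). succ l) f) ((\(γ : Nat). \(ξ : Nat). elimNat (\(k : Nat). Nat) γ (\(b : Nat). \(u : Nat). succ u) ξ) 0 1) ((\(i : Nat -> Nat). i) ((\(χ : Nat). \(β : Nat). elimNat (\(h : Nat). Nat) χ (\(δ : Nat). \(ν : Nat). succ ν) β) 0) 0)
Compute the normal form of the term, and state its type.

resulting normal form:
  1
the term's type:
  Nat
observation: reduction starts at a beta-redex, and 16 normal-order steps reach the normal form.


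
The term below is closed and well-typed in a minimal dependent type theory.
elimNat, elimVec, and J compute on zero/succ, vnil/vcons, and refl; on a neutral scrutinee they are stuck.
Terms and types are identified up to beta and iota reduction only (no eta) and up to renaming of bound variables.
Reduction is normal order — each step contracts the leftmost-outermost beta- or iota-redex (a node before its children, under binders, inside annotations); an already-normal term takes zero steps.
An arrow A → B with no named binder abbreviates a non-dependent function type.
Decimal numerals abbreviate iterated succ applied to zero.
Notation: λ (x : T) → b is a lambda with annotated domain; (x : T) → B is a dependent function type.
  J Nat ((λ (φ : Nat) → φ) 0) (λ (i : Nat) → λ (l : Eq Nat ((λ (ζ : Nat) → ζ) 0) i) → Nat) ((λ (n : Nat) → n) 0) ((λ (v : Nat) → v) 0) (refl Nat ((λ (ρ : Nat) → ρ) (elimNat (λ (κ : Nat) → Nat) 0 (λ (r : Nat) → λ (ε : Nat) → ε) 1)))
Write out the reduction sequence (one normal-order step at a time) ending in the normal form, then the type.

reduction (normal order):
  J Nat ((λ (φ : Nat) → φ) 0) (λ (i : Nat) → λ (l : Eq Nat ((λ (ζ : Nat) → ζ) 0) i) → Nat) ((λ (n : Nat) → n) 0) ((λ (v : Nat) → v) 0) (refl Nat ((λ (ρ : Nat) → ρ) (elimNat (λ (κ : Nat) → Nat) 0 (λ (r : Nat) → λ (ε : Nat) → ε) 1)))
  ~> (λ (φ : Nat) → φ) 0
  ~> 0
type:
  Nat


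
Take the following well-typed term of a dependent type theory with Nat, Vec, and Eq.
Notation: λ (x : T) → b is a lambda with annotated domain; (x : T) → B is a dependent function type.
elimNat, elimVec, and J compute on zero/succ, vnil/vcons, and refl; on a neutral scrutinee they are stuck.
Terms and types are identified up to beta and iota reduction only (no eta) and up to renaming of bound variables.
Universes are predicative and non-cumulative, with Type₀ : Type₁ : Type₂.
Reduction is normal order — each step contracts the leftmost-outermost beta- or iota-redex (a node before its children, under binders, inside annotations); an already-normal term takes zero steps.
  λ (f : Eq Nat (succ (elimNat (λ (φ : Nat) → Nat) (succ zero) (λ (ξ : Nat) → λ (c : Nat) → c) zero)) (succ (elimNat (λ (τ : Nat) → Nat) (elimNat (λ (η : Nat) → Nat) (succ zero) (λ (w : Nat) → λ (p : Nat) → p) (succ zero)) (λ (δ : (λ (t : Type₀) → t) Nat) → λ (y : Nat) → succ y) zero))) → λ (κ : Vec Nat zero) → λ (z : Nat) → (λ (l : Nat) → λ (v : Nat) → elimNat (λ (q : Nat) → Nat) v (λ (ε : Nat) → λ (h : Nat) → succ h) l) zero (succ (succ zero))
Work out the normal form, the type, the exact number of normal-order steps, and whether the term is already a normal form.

normal form:
  λ (f : Eq Nat (succ (succ zero)) (succ (succ zero))) → λ (φ : Vec Nat zero) → λ (ξ : Nat) → succ (succ zero)
the term's type:
  (f : Eq Nat (succ (succ zero)) (succ (succ zero))) → (φ : Vec Nat zero) → (ξ : Nat) → Nat
normal-order step count: 9
term was already normal: no
first redex: an elimNat iota-redex


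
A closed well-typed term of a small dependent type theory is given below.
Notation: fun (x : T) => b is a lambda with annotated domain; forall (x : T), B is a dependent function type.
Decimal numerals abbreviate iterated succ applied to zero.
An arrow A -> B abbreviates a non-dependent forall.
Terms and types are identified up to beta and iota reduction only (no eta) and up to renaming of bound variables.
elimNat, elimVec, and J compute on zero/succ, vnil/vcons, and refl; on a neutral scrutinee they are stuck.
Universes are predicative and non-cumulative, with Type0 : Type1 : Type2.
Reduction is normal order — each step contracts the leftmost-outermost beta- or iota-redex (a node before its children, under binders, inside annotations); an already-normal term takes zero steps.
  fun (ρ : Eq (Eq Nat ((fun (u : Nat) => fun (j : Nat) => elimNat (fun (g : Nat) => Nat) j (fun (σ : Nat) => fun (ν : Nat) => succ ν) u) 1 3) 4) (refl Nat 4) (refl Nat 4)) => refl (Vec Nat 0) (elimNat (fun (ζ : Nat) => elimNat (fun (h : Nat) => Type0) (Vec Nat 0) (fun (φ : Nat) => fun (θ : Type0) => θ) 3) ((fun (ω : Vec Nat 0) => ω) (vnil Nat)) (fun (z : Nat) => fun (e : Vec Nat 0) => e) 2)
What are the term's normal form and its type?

resulting normal form:
  fun (ρ : Eq (Eq Nat 4 4) (refl Nat 4) (refl Nat 4)) => refl (Vec Nat 0) (vnil Nat)
the term's type:
  Eq (Eq Nat 4 4) (refl Nat 4) (refl Nat 4) -> Eq (Vec Nat 0) (vnil Nat) (vnil Nat)
observation: reduction starts at a beta-redex, and 14 normal-order steps reach the normal form.


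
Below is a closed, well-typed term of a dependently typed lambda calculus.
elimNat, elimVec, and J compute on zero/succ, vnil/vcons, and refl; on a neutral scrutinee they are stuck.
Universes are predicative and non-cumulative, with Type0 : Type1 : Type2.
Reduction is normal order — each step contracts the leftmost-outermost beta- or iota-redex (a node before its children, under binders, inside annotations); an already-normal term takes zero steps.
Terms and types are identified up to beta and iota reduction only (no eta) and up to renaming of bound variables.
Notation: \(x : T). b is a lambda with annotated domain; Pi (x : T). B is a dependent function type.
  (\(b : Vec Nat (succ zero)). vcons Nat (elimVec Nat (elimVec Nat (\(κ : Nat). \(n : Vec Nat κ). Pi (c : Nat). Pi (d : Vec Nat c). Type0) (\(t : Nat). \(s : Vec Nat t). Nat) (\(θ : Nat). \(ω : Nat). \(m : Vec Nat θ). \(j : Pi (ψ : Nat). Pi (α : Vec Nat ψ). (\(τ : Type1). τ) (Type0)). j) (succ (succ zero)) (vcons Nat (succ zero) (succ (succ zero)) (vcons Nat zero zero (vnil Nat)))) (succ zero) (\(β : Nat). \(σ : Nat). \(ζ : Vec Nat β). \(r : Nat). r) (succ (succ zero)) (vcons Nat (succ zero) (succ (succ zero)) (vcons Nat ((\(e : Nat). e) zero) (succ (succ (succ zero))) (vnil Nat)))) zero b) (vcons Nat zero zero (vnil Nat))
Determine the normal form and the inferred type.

normal form:
  vcons Nat (succ zero) zero (vcons Nat zero zero (vnil Nat))
type:
  Vec Nat (succ (succ zero))


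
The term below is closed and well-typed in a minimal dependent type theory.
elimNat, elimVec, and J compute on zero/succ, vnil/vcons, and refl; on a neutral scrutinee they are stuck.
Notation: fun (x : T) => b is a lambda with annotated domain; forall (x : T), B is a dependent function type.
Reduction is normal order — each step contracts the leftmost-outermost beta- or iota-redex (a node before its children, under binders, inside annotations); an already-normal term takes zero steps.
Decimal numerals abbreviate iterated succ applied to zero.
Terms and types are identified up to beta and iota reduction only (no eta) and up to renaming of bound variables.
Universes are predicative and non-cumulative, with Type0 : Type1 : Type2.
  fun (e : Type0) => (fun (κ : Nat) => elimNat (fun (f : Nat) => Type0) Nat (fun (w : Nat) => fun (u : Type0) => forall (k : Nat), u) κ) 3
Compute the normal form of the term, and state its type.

normal form:
  fun (e : Type0) => forall (κ : Nat), forall (f : Nat), forall (w : Nat), Nat
the term's type:
  forall (e : Type0), Type0
observation: normalization takes exactly 11 steps under the normal-order strategy.


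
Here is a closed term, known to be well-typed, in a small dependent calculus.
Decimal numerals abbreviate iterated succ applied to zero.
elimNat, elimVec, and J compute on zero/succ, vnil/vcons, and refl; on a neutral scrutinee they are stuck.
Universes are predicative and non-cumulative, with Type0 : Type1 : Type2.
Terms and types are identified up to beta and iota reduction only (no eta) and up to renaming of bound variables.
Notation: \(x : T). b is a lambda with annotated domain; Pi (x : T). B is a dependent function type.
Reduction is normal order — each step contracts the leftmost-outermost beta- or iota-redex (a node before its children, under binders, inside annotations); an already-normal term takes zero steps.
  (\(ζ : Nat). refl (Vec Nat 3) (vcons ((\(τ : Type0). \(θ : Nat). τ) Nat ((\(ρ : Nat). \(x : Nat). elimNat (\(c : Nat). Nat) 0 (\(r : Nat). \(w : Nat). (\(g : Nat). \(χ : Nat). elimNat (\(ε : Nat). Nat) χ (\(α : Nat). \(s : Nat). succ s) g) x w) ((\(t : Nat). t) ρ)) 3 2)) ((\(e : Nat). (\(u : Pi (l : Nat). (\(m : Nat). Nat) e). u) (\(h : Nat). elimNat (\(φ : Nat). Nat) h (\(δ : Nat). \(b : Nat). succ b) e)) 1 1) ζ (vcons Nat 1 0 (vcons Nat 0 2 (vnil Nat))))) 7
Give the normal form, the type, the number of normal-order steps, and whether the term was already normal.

reduced normal form:
  refl (Vec Nat 3) (vcons Nat 2 7 (vcons Nat 1 0 (vcons Nat 0 2 (vnil Nat))))
type:
  Eq (Vec Nat 3) (vcons Nat 2 7 (vcons Nat 1 0 (vcons Nat 0 2 (vnil Nat)))) (vcons Nat 2 7 (vcons Nat 1 0 (vcons Nat 0 2 (vnil Nat))))
reduction steps (normal order): 10
term was already normal: no
first contracted redex: a beta-redex


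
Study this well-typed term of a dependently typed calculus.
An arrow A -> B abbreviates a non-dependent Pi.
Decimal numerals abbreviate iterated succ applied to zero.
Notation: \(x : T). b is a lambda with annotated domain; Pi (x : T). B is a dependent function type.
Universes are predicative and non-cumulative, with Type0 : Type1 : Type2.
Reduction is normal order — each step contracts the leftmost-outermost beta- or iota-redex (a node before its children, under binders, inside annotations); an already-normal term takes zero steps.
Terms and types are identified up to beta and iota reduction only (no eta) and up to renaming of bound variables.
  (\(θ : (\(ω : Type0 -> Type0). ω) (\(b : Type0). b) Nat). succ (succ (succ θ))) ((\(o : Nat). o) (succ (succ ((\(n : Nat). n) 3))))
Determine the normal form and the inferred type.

reduced normal form:
  8
the term's type:
  Nat
observation: the leftmost-outermost redex is a beta-redex, and normalization takes 3 steps.


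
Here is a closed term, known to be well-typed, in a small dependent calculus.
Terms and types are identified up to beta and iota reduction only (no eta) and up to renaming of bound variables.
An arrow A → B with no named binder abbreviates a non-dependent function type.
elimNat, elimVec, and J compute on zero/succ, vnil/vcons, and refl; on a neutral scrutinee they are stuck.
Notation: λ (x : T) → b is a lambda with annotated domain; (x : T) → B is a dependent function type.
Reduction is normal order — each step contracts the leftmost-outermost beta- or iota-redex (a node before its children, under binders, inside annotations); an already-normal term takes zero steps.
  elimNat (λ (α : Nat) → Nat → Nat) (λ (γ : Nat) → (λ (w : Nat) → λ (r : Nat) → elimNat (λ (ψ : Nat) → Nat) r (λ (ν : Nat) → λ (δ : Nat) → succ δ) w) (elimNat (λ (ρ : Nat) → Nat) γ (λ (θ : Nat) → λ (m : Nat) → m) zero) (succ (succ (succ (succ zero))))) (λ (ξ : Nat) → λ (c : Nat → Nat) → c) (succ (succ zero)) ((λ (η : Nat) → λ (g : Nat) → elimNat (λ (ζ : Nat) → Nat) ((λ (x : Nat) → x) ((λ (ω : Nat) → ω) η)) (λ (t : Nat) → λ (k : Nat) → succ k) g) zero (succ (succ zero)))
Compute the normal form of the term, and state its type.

reduced normal form:
  succ (succ (succ (succ (succ (succ zero)))))
the term's type:
  Nat


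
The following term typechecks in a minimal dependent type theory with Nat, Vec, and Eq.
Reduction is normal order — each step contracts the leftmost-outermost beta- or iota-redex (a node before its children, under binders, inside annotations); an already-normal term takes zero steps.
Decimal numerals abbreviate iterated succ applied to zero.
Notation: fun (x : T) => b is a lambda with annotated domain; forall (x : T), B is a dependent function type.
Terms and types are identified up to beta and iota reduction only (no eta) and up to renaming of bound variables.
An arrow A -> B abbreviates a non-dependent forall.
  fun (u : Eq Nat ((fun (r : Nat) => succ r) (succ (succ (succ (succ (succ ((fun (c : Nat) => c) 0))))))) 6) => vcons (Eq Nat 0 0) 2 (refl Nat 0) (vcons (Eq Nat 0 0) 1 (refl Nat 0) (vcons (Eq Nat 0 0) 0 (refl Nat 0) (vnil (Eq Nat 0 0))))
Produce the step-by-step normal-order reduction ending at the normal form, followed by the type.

normal-order reduction:
  fun (u : Eq Nat ((fun (r : Nat) => succ r) (succ (succ (succ (succ (succ ((fun (c : Nat) => c) 0))))))) 6) => vcons (Eq Nat 0 0) 2 (refl Nat 0) (vcons (Eq Nat 0 0) 1 (refl Nat 0) (vcons (Eq Nat 0 0) 0 (refl Nat 0) (vnil (Eq Nat 0 0))))
  ~> fun (u : Eq Nat (succ (succ (succ (succ (succ (succ ((fun (r : Nat) => r) 0))))))) 6) => vcons (Eq Nat 0 0) 2 (refl Nat 0) (vcons (Eq Nat 0 0) 1 (refl Nat 0) (vcons (Eq Nat 0 0) 0 (refl Nat 0) (vnil (Eq Nat 0 0))))
  ~> fun (u : Eq Nat 6 6) => vcons (Eq Nat 0 0) 2 (refl Nat 0) (vcons (Eq Nat 0 0) 1 (refl Nat 0) (vcons (Eq Nat 0 0) 0 (refl Nat 0) (vnil (Eq Nat 0 0))))
the term's type:
  Eq Nat 6 6 -> Vec (Eq Nat 0 0) 3


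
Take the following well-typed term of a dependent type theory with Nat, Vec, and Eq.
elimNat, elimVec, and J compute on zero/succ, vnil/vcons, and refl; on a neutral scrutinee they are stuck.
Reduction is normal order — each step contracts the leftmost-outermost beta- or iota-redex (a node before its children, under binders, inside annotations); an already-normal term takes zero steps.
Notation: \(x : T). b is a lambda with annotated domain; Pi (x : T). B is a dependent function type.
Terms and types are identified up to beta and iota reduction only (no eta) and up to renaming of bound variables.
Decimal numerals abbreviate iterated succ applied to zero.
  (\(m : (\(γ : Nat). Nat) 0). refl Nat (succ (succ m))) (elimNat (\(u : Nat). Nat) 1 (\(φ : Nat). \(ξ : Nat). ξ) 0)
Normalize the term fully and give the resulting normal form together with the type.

normal form:
  refl Nat 3
the term's type:
  Eq Nat 3 3


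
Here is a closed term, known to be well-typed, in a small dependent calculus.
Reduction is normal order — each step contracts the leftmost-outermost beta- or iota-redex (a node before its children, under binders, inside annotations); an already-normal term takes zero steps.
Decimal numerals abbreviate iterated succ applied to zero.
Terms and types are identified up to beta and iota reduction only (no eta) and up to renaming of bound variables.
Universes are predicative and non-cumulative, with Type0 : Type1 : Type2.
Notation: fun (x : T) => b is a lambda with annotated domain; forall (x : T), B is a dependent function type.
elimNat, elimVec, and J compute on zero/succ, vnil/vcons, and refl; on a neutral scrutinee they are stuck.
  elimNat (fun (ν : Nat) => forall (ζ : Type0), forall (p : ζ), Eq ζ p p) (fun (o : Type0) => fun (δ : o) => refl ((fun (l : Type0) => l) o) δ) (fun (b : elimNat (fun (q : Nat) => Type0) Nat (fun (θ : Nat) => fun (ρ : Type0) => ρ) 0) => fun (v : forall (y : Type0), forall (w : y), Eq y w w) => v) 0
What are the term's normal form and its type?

reduced normal form:
  fun (ν : Type0) => fun (ζ : ν) => refl ν ζ
the term's type:
  forall (ν : Type0), forall (ζ : ν), Eq ν ζ ζ


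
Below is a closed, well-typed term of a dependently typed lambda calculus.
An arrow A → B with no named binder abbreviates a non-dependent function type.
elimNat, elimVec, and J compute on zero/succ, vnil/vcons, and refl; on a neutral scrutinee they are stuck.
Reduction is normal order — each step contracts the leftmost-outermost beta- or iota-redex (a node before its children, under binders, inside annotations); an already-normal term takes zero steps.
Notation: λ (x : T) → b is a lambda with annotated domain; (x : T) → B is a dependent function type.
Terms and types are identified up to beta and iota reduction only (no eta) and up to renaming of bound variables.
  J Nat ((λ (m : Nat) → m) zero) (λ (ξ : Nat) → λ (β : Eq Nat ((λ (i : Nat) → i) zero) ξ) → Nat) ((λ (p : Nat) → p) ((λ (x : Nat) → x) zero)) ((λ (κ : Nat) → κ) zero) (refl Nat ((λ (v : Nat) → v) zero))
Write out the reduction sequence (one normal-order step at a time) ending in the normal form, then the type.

normal-order reduction:
  J Nat ((λ (m : Nat) → m) zero) (λ (ξ : Nat) → λ (β : Eq Nat ((λ (i : Nat) → i) zero) ξ) → Nat) ((λ (p : Nat) → p) ((λ (x : Nat) → x) zero)) ((λ (κ : Nat) → κ) zero) (refl Nat ((λ (v : Nat) → v) zero))
  ~> (λ (m : Nat) → m) ((λ (ξ : Nat) → ξ) zero)
  ~> (λ (m : Nat) → m) zero
  ~> zero
type:
  Nat


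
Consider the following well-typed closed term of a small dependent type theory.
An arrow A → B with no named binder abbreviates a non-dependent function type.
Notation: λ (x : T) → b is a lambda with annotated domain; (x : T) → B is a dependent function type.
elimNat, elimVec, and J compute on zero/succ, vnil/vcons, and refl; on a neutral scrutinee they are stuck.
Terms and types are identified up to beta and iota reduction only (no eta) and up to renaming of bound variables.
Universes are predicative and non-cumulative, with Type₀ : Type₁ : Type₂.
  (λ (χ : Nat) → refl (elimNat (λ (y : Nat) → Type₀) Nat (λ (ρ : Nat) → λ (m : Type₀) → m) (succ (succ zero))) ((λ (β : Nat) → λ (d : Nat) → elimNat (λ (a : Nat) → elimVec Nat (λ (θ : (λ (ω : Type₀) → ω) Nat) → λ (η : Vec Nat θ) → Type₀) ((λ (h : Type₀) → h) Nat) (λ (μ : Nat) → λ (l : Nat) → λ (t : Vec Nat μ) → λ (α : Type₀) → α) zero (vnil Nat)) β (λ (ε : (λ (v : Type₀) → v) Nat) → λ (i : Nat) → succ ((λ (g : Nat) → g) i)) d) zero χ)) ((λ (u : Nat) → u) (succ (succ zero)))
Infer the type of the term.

the term's type:
  Eq Nat (succ (succ zero)) (succ (succ zero))


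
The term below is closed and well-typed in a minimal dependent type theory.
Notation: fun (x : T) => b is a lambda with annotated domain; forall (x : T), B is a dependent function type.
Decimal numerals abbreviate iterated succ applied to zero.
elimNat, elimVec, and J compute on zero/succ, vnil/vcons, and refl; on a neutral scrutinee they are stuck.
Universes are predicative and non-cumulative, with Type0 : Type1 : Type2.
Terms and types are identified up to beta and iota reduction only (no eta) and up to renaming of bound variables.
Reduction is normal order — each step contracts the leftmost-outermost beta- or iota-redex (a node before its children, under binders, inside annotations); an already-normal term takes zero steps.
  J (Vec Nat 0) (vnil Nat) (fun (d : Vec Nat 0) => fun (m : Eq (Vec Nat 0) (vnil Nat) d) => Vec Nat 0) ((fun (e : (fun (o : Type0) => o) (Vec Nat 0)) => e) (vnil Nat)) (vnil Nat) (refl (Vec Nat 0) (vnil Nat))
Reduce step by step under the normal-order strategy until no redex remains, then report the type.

normal-order reduction sequence:
  J (Vec Nat 0) (vnil Nat) (fun (d : Vec Nat 0) => fun (m : Eq (Vec Nat 0) (vnil Nat) d) => Vec Nat 0) ((fun (e : (fun (o : Type0) => o) (Vec Nat 0)) => e) (vnil Nat)) (vnil Nat) (refl (Vec Nat 0) (vnil Nat))
  ~> (fun (d : (fun (m : Type0) => m) (Vec Nat 0)) => d) (vnil Nat)
  ~> vnil Nat
type:
  Vec Nat 0


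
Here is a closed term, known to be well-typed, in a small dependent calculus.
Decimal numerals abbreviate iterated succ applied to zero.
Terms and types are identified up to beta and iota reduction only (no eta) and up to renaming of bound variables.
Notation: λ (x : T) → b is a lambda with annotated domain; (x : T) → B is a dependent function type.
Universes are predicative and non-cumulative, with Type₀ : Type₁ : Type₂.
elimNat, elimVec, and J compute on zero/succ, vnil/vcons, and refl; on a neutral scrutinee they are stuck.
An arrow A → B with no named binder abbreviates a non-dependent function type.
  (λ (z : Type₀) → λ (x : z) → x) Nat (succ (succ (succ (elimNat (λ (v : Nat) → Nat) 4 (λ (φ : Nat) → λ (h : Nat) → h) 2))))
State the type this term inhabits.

the term's type:
  Nat


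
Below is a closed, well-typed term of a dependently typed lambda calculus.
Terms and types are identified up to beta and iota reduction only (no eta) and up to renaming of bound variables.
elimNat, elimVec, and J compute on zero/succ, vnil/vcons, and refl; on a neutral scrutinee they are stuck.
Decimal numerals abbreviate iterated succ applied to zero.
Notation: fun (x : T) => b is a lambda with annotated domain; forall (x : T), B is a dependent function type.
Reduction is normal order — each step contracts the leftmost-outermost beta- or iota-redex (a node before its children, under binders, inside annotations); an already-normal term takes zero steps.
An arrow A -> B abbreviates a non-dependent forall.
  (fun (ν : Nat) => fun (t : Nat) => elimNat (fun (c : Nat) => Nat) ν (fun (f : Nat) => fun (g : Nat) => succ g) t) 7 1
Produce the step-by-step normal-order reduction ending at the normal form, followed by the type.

reduction (normal order):
  (fun (ν : Nat) => fun (t : Nat) => elimNat (fun (c : Nat) => Nat) ν (fun (f : Nat) => fun (g : Nat) => succ g) t) 7 1
  ~> (fun (ν : Nat) => elimNat (fun (t : Nat) => Nat) 7 (fun (c : Nat) => fun (f : Nat) => succ f) ν) 1
  ~> elimNat (fun (ν : Nat) => Nat) 7 (fun (t : Nat) => fun (c : Nat) => succ c) 1
  ~> (fun (ν : Nat) => fun (t : Nat) => succ t) 0 (elimNat (fun (c : Nat) => Nat) 7 (fun (f : Nat) => fun (g : Nat) => succ g) 0)
  ~> (fun (ν : Nat) => succ ν) (elimNat (fun (t : Nat) => Nat) 7 (fun (c : Nat) => fun (f : Nat) => succ f) 0)
  ~> succ (elimNat (fun (ν : Nat) => Nat) 7 (fun (t : Nat) => fun (c : Nat) => succ c) 0)
  ~> 8
the term's type:
  Nat


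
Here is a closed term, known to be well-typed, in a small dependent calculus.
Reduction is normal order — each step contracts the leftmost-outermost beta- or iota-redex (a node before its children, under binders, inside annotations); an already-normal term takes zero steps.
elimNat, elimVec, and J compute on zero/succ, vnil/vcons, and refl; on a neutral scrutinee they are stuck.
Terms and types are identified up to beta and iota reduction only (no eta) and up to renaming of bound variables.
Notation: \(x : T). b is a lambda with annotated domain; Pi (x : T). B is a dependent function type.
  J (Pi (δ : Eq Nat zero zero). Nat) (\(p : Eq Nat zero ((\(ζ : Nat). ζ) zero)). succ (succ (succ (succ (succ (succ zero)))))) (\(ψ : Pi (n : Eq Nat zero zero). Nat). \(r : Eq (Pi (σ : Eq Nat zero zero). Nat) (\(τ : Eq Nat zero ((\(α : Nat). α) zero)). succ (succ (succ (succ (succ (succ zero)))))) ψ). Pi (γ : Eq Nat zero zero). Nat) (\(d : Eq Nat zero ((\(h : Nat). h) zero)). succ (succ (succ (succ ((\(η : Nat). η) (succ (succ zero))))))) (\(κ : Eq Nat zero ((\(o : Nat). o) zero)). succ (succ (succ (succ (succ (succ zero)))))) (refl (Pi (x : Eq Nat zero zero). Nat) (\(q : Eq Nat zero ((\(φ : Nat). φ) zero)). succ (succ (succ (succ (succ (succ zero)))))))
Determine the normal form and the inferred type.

reduced normal form:
  \(δ : Eq Nat zero zero). succ (succ (succ (succ (succ (succ zero)))))
the term's type:
  Pi (δ : Eq Nat zero zero). Nat


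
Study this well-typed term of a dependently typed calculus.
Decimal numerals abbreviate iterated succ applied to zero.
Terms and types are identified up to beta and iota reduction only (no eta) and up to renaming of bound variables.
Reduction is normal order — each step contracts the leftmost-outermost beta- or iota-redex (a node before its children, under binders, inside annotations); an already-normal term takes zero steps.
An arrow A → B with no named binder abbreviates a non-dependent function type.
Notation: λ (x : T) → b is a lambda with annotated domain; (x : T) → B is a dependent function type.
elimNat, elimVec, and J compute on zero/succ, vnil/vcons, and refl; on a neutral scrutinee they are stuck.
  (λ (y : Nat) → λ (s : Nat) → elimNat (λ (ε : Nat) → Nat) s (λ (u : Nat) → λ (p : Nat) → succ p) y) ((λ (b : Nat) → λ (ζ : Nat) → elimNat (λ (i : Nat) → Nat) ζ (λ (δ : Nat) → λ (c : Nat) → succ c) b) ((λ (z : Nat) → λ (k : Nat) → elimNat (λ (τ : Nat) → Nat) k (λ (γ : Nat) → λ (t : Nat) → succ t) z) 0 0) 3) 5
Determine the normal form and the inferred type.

normal form:
  8
type:
  Nat


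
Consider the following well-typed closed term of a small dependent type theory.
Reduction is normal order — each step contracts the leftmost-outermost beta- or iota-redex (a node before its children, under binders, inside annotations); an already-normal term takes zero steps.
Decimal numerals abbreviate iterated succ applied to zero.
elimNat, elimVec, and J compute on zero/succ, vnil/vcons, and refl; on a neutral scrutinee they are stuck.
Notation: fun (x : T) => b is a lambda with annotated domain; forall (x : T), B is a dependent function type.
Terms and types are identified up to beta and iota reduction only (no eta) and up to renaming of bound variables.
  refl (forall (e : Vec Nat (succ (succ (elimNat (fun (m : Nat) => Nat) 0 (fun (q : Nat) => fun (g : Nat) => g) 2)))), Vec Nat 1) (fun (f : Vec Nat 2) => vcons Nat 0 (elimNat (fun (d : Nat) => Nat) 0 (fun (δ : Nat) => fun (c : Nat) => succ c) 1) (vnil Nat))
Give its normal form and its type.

reduced normal form:
  refl (forall (e : Vec Nat 2), Vec Nat 1) (fun (m : Vec Nat 2) => vcons Nat 0 1 (vnil Nat))
type:
  Eq (forall (e : Vec Nat 2), Vec Nat 1) (fun (m : Vec Nat 2) => vcons Nat 0 1 (vnil Nat)) (fun (q : Vec Nat 2) => vcons Nat 0 1 (vnil Nat))
observation: reduction starts at an elimNat iota-redex, and 11 normal-order steps reach the normal form.


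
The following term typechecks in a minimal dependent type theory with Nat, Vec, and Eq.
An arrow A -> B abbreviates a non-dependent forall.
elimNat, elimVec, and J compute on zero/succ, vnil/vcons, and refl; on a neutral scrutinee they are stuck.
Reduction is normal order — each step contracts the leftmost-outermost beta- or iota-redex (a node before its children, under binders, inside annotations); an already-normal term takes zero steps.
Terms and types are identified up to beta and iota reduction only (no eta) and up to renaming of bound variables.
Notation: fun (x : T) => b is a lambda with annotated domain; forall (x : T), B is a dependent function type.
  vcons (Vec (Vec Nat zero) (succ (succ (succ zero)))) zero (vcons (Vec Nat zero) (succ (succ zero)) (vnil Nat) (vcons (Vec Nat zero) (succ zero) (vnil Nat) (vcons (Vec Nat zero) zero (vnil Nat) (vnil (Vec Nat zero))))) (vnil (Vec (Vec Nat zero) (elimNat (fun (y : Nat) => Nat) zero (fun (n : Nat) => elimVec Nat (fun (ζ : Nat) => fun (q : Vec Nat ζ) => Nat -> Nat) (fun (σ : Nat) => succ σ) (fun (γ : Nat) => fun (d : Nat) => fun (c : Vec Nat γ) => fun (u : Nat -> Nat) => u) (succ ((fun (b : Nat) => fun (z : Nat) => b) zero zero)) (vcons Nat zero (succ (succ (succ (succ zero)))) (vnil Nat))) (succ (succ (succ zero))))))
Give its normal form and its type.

reduced normal form:
  vcons (Vec (Vec Nat zero) (succ (succ (succ zero)))) zero (vcons (Vec Nat zero) (succ (succ zero)) (vnil Nat) (vcons (Vec Nat zero) (succ zero) (vnil Nat) (vcons (Vec Nat zero) zero (vnil Nat) (vnil (Vec Nat zero))))) (vnil (Vec (Vec Nat zero) (succ (succ (succ zero)))))
type:
  Vec (Vec (Vec Nat zero) (succ (succ (succ zero)))) (succ zero)
observation: reduction starts at an elimNat iota-redex, and 28 normal-order steps reach the normal form.


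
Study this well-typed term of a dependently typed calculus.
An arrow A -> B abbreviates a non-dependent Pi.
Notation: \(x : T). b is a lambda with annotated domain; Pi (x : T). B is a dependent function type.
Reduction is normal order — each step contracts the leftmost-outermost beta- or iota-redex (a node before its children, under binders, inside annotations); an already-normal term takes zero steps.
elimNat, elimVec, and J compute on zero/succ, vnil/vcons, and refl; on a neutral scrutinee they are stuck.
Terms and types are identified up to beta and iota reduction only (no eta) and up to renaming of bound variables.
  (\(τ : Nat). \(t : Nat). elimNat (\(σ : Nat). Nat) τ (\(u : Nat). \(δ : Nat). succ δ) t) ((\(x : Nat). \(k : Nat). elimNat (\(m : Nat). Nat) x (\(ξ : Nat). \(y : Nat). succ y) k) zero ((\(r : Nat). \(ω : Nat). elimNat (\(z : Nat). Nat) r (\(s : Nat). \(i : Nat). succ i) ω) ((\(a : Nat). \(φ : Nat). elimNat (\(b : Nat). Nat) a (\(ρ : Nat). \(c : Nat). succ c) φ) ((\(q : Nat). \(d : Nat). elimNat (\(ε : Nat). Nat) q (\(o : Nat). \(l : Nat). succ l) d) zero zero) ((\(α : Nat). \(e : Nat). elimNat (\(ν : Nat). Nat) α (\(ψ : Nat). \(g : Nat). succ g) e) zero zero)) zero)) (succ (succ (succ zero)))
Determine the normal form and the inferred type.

resulting normal form:
  succ (succ (succ zero))
type:
  Nat
observation: the term reaches its normal form after 27 normal-order steps.


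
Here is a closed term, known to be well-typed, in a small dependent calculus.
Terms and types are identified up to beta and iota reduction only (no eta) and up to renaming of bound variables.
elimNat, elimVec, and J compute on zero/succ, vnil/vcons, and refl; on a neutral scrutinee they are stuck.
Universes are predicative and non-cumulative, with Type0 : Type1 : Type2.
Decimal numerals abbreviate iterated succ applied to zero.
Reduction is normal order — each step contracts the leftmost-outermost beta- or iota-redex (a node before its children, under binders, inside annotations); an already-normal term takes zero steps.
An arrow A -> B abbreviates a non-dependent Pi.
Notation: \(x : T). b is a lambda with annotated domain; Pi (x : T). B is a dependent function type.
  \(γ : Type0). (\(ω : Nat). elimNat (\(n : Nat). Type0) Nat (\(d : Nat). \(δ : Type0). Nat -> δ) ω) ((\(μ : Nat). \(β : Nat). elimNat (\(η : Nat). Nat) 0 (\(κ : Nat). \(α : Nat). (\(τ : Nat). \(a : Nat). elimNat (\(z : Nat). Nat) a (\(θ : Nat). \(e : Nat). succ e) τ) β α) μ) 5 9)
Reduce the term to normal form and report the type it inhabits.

resulting normal form:
  \(γ : Type0). Nat -> Nat -> Nat -> Nat -> Nat -> Nat -> Nat -> Nat -> Nat -> Nat -> Nat -> Nat -> Nat -> Nat -> Nat -> Nat -> Nat -> Nat -> Nat -> Nat -> Nat -> Nat -> Nat -> Nat -> Nat -> Nat -> Nat -> Nat -> Nat -> Nat -> Nat -> Nat -> Nat -> Nat -> Nat -> Nat -> Nat -> Nat -> Nat -> Nat -> Nat -> Nat -> Nat -> Nat -> Nat -> Nat
the term's type:
  Type0 -> Type0


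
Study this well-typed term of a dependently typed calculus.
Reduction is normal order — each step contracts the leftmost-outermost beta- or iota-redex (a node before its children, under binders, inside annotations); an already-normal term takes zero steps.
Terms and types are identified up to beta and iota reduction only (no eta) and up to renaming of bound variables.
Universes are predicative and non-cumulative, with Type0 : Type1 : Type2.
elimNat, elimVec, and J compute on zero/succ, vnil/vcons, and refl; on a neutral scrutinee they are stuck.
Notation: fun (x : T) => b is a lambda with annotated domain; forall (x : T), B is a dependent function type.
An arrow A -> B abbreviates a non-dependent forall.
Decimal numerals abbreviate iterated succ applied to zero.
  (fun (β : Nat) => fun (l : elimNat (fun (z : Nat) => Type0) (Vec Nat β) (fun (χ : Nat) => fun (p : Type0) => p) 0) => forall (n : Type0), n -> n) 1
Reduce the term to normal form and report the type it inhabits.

normal form:
  fun (β : Vec Nat 1) => forall (l : Type0), l -> l
the term's type:
  Vec Nat 1 -> Type1
observation: 2 normal-order steps separate the term from its normal form.


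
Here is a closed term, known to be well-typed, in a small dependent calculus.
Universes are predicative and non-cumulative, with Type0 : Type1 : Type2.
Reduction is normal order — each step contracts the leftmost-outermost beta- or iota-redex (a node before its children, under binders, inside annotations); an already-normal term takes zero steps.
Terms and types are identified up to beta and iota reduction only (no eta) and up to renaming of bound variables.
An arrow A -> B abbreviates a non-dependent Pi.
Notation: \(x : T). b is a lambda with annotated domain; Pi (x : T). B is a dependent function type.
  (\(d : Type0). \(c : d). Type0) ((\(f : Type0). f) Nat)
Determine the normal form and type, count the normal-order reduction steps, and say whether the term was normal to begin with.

reduced normal form:
  \(d : Nat). Type0
the term's type:
  Nat -> Type1
reduction steps (normal order): 2
already normal: no
first contracted redex: a beta-redex


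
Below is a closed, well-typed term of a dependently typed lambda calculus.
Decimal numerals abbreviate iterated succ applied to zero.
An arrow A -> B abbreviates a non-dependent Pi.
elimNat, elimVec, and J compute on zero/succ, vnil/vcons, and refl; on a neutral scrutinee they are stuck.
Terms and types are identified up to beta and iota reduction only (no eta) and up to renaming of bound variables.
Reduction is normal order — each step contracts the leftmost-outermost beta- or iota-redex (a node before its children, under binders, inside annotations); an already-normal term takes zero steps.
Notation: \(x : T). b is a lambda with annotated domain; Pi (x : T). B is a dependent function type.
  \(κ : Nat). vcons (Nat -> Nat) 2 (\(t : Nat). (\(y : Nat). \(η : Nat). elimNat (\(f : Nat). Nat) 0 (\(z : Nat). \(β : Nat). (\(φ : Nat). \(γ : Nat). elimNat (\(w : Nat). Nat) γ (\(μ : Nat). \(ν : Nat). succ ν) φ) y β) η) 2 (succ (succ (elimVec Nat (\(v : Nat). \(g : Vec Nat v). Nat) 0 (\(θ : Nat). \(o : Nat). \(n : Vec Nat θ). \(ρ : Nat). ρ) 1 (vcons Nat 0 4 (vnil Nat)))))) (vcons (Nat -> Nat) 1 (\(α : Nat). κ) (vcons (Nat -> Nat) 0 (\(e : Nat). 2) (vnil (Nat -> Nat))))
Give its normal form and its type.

resulting normal form:
  \(κ : Nat). vcons (Nat -> Nat) 2 (\(t : Nat). 4) (vcons (Nat -> Nat) 1 (\(y : Nat). κ) (vcons (Nat -> Nat) 0 (\(η : Nat). 2) (vnil (Nat -> Nat))))
the term's type:
  Nat -> Vec (Nat -> Nat) 3
observation: 42 normal-order steps normalize the term, beginning with a beta-redex.


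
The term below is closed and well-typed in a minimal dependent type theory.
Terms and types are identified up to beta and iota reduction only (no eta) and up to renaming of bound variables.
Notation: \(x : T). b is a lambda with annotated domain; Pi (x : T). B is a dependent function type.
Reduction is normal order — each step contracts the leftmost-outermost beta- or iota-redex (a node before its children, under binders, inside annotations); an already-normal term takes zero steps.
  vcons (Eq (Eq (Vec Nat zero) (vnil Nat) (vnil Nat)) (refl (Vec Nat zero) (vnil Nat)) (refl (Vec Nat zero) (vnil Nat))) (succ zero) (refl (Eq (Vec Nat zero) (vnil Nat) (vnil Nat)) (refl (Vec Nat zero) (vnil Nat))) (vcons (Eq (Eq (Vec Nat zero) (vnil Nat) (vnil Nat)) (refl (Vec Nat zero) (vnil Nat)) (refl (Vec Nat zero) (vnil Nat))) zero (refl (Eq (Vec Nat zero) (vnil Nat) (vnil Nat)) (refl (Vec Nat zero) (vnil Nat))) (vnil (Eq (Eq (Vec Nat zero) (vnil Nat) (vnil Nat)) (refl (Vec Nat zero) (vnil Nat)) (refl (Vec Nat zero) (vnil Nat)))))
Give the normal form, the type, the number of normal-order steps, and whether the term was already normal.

resulting normal form:
  vcons (Eq (Eq (Vec Nat zero) (vnil Nat) (vnil Nat)) (refl (Vec Nat zero) (vnil Nat)) (refl (Vec Nat zero) (vnil Nat))) (succ zero) (refl (Eq (Vec Nat zero) (vnil Nat) (vnil Nat)) (refl (Vec Nat zero) (vnil Nat))) (vcons (Eq (Eq (Vec Nat zero) (vnil Nat) (vnil Nat)) (refl (Vec Nat zero) (vnil Nat)) (refl (Vec Nat zero) (vnil Nat))) zero (refl (Eq (Vec Nat zero) (vnil Nat) (vnil Nat)) (refl (Vec Nat zero) (vnil Nat))) (vnil (Eq (Eq (Vec Nat zero) (vnil Nat) (vnil Nat)) (refl (Vec Nat zero) (vnil Nat)) (refl (Vec Nat zero) (vnil Nat)))))
the term's type:
  Vec (Eq (Eq (Vec Nat zero) (vnil Nat) (vnil Nat)) (refl (Vec Nat zero) (vnil Nat)) (refl (Vec Nat zero) (vnil Nat))) (succ (succ zero))
steps to reach normal form (normal order): 0
already normal: yes
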